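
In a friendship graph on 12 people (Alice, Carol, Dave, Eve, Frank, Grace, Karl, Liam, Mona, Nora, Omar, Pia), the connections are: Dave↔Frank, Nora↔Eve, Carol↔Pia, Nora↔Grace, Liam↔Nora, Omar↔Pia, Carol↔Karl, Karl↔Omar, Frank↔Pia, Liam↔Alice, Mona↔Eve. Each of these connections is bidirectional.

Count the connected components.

From Alice: component {Alice, Eve, Grace, Liam, Mona, Nora}.
From Carol: component {Carol, Dave, Frank, Karl, Omar, Pia}.
That's 2 components.

2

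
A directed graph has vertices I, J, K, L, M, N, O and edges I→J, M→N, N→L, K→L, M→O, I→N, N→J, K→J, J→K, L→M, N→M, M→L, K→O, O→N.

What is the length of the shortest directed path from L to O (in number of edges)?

Distance 0: L.
Distance 1: M.
Distance 2: N, O — contains O.

2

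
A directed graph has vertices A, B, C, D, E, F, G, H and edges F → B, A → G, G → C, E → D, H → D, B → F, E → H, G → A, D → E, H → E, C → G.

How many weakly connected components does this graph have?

From A: component {A, C, G}.
From B: component {B, F}.
From D: component {D, E, H}.
That's 3 components.

3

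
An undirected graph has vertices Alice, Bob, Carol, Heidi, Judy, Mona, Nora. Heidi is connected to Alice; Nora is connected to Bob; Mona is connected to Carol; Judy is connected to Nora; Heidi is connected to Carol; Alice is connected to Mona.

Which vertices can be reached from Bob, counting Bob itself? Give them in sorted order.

Bob, Judy, Nora

Start at Bob.
Its neighbours: Nora.
Then their neighbours: Judy.
Nothing further is reachable.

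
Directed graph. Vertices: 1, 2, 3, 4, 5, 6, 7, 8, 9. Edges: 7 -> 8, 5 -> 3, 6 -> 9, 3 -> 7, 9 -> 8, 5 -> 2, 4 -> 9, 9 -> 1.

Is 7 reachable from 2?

2 has no outgoing edges, so nothing is reachable from it.

No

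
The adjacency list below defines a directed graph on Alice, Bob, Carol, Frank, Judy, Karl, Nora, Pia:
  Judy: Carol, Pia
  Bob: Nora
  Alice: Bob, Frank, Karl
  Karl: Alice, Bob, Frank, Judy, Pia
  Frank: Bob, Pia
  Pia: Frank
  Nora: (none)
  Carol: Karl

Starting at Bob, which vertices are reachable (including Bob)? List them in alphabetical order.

Bob, Nora

Start at Bob.
Its neighbours: Nora.
Nothing further is reachable.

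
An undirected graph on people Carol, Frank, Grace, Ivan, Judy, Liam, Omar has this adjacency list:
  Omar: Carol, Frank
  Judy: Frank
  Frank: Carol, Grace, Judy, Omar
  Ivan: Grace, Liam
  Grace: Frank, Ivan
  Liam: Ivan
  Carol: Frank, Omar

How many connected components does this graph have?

From Carol: component {Carol, Frank, Grace, Ivan, Judy, Liam, Omar}.
That's 1 component.

1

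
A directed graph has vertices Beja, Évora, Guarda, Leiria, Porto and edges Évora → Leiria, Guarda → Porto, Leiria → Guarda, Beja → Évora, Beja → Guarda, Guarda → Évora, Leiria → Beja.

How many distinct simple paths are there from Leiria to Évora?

Leiria→Beja→Évora
Leiria→Beja→Guarda→Évora
Leiria→Guarda→Évora

3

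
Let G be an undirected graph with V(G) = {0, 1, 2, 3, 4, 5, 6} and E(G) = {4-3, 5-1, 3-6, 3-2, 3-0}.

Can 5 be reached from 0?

Explore from 0.
Distance 1: reach 3.
Distance 2: reach 2, 4, 6.
The search is exhausted without reaching 5; it lies in a different component.

No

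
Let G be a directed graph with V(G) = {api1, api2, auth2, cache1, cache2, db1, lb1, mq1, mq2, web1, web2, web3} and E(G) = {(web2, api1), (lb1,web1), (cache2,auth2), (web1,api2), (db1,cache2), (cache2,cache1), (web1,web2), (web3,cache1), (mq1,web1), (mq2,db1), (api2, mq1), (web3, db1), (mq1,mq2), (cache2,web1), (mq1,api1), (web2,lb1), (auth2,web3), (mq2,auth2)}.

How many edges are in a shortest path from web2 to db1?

Distance 0: web2.
Distance 1: api1, lb1.
Distance 2: web1.
Distance 3: api2.
Distance 4: mq1.
Distance 5: mq2.
Distance 6: auth2, db1 — contains db1.

6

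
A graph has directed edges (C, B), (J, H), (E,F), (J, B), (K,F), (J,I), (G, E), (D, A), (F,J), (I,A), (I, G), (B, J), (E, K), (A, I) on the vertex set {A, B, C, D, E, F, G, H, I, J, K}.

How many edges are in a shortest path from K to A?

4

Distance 0: K.
Distance 1: F.
Distance 2: J.
Distance 3: B, H, I.
Distance 4: A, G — contains A.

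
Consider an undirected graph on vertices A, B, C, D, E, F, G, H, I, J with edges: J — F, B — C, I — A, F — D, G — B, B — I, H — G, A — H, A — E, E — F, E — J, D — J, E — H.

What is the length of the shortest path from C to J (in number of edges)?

Distance 0: C.
Distance 1: B.
Distance 2: G, I.
Distance 3: A, H.
Distance 4: E.
Distance 5: F, J — contains J.

5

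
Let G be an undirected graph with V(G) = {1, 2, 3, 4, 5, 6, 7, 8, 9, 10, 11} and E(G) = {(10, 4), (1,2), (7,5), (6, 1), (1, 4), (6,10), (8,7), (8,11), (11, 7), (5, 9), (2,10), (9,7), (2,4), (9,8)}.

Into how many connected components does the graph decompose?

From 1: component {1, 2, 4, 6, 10}.
From 3: component {3}.
From 5: component {5, 7, 8, 9, 11}.
That's 3 components.

3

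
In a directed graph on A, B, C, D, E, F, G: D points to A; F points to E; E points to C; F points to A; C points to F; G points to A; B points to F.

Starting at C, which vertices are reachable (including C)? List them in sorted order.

Start at C.
Its neighbours: F.
Then their neighbours: A, E.
Nothing further is reachable.

A, C, E, F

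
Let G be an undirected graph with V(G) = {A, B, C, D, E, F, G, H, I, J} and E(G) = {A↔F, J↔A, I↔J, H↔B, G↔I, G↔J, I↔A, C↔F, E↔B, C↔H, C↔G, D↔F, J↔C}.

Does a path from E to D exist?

Explore from E.
Distance 1: reach B.
Distance 2: reach H.
Distance 3: reach C.
Distance 4: reach F, G, J.
Distance 5: reach A, D, I.
Found D.

Yes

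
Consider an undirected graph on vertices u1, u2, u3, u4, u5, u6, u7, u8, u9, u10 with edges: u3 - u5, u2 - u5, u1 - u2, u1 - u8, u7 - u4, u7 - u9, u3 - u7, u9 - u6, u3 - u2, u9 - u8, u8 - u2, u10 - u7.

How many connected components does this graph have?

1

From u1: component {u1, u2, u3, u4, u5, u6, u7, u8, u9, u10}.
That's 1 component.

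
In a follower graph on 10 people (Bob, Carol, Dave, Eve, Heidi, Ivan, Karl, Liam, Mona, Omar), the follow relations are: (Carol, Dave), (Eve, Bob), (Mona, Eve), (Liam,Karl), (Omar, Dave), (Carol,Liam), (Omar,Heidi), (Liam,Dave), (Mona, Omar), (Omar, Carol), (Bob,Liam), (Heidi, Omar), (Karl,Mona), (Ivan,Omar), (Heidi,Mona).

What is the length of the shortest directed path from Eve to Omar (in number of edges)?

Distance 0: Eve.
Distance 1: Bob.
Distance 2: Liam.
Distance 3: Dave, Karl.
Distance 4: Mona.
Distance 5: Omar — contains Omar.

5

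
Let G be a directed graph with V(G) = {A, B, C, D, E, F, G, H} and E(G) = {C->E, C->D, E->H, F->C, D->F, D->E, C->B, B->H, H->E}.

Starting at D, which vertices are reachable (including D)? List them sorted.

Start at D.
Its neighbours: E, F.
Then their neighbours: C, H.
Then next layer: B.
Nothing further is reachable.

B, C, D, E, F, H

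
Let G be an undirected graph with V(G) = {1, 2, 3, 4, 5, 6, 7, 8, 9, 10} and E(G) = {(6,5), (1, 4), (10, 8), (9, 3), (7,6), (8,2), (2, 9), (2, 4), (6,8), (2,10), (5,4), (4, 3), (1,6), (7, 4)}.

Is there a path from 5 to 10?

Yes

Explore from 5.
Distance 1: reach 4, 6.
Distance 2: reach 1, 2, 3, 7, 8.
Distance 3: reach 9, 10.
Found 10.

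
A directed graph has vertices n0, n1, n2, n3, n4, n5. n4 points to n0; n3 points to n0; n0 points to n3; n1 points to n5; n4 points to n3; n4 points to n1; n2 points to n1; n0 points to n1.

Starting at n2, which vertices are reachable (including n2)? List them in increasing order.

n1, n2, n5

Start at n2.
Its neighbours: n1.
Then their neighbours: n5.
Nothing further is reachable.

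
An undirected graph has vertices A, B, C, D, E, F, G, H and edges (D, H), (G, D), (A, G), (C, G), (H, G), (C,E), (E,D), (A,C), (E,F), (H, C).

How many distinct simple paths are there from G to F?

G–A–C–E–F
G–A–C–H–D–E–F
G–C–E–F
G–C–H–D–E–F
G–D–E–F
G–D–H–C–E–F
G–H–C–E–F
G–H–D–E–F

8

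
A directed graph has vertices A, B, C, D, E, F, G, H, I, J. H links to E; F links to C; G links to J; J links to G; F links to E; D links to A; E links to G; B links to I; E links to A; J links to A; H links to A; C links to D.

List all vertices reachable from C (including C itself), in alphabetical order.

A, C, D

Start at C.
Its neighbours: D.
Then their neighbours: A.
Nothing further is reachable.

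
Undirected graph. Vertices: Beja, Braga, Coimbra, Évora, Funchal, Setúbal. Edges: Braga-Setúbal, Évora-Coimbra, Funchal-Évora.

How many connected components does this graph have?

3

From Beja: component {Beja}.
From Braga: component {Braga, Setúbal}.
From Coimbra: component {Coimbra, Évora, Funchal}.
That's 3 components.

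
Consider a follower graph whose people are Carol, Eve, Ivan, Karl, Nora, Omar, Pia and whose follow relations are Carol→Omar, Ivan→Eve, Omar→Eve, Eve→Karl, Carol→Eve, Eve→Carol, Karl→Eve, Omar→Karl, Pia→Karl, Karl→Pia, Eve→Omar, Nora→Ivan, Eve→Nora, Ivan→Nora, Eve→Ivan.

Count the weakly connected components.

From Carol: component {Carol, Eve, Ivan, Karl, Nora, Omar, Pia}.
That's 1 component.

1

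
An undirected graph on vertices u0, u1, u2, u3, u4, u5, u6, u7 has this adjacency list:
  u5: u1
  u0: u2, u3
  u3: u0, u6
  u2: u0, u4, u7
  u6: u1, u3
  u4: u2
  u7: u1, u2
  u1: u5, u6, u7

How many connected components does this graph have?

From u0: component {u0, u1, u2, u3, u4, u5, u6, u7}.
That's 1 component.

1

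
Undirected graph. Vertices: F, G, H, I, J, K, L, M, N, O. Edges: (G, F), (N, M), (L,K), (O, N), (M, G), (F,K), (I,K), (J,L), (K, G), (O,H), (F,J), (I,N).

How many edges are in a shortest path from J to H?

Distance 0: J.
Distance 1: F, L.
Distance 2: G, K.
Distance 3: I, M.
Distance 4: N.
Distance 5: O.
Distance 6: H — contains H.

6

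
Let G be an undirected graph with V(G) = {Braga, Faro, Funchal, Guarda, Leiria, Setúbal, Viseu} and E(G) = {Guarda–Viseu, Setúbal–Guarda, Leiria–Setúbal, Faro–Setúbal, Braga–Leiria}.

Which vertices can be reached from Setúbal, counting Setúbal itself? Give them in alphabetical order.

Braga, Faro, Guarda, Leiria, Setúbal, Viseu

Start at Setúbal.
Its neighbours: Faro, Guarda, Leiria.
Then their neighbours: Braga, Viseu.
Nothing further is reachable.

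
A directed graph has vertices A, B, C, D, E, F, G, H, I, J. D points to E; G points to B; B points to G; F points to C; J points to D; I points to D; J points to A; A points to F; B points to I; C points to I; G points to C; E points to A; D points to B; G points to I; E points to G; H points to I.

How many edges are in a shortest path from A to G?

Distance 0: A.
Distance 1: F.
Distance 2: C.
Distance 3: I.
Distance 4: D.
Distance 5: B, E.
Distance 6: G — contains G.

6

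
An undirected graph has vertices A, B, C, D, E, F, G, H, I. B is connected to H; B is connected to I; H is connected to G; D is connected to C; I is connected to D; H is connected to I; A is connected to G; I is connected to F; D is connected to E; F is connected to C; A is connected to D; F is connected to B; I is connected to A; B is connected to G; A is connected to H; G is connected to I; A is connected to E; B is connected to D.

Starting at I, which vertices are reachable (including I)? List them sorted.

A, B, C, D, E, F, G, H, I

Start at I.
Its neighbours: A, B, D, F, G, H.
Then their neighbours: C, E.
Every vertex is now reached.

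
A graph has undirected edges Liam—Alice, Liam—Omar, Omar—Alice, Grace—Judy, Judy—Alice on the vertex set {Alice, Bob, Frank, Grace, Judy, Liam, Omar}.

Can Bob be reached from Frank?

Frank has no edges, so nothing is reachable from it.

No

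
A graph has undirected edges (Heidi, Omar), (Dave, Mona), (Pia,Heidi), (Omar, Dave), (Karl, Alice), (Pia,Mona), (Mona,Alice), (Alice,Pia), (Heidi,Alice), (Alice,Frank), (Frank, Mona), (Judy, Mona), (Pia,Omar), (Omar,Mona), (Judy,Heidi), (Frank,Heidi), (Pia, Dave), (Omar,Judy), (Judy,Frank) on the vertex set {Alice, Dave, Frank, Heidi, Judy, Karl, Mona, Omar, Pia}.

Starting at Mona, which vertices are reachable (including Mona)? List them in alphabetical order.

Start at Mona.
Its neighbours: Alice, Dave, Frank, Judy, Omar, Pia.
Then their neighbours: Heidi, Karl.
Every vertex is now reached.

Alice, Dave, Frank, Heidi, Judy, Karl, Mona, Omar, Pia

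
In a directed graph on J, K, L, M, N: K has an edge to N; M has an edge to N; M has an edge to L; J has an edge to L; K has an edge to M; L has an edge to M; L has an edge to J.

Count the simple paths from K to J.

1

K→M→L→J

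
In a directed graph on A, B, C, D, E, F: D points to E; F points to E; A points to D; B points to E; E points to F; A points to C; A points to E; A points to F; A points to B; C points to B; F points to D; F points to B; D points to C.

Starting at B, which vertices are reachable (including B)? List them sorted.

B, C, D, E, F

Start at B.
Its neighbours: E.
Then their neighbours: F.
Then next layer: D.
Then next layer: C.
Nothing further is reachable.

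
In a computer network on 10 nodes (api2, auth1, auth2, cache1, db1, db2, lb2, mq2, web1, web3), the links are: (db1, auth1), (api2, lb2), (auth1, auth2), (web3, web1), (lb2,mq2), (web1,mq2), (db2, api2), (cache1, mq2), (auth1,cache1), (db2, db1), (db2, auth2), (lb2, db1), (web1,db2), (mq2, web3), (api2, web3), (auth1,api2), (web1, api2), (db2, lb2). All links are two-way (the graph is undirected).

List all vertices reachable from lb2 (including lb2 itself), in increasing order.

api2, auth1, auth2, cache1, db1, db2, lb2, mq2, web1, web3

Start at lb2.
Its neighbours: api2, db1, db2, mq2.
Then their neighbours: auth1, auth2, cache1, web1, web3.
Every vertex is now reached.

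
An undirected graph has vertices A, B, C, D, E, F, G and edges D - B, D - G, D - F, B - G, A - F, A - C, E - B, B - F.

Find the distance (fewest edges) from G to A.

3

Distance 0: G.
Distance 1: B, D.
Distance 2: E, F.
Distance 3: A — contains A.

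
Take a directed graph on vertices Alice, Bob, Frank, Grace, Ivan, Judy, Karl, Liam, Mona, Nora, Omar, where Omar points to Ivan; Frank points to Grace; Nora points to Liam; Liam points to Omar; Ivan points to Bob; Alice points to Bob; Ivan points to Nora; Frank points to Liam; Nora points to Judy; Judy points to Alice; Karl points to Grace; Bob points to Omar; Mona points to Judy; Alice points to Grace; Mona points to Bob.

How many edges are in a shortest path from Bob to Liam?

4

Distance 0: Bob.
Distance 1: Omar.
Distance 2: Ivan.
Distance 3: Nora.
Distance 4: Judy, Liam — contains Liam.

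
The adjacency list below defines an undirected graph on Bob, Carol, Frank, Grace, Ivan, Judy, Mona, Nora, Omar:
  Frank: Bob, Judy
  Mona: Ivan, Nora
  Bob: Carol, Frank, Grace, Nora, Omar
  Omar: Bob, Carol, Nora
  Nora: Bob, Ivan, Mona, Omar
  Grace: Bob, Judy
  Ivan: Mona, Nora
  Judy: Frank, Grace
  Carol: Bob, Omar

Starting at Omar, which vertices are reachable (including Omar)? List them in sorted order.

Bob, Carol, Frank, Grace, Ivan, Judy, Mona, Nora, Omar

Start at Omar.
Its neighbours: Bob, Carol, Nora.
Then their neighbours: Frank, Grace, Ivan, Mona.
Then next layer: Judy.
Every vertex is now reached.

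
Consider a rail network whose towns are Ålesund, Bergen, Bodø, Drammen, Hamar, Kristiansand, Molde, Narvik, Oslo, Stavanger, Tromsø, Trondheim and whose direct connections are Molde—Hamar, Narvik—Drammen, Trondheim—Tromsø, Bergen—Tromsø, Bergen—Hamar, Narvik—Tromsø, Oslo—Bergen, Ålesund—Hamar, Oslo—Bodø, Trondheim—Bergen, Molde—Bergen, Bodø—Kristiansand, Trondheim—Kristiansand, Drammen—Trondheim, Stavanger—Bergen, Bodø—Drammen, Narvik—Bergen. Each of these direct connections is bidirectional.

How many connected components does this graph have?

1

From Ålesund: component {Ålesund, Bergen, Bodø, Drammen, Hamar, Kristiansand, Molde, Narvik, Oslo, Stavanger, Tromsø, Trondheim}.
That's 1 component.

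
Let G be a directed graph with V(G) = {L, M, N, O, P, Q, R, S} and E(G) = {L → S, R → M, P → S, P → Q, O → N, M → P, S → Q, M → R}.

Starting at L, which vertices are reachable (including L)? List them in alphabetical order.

Start at L.
Its neighbours: S.
Then their neighbours: Q.
Nothing further is reachable.

L, Q, S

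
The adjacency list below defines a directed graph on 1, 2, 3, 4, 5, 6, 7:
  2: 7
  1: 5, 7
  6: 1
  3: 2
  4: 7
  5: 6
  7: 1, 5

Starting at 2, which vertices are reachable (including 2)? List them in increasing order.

1, 2, 5, 6, 7

Start at 2.
Its neighbours: 7.
Then their neighbours: 1, 5.
Then next layer: 6.
Nothing further is reachable.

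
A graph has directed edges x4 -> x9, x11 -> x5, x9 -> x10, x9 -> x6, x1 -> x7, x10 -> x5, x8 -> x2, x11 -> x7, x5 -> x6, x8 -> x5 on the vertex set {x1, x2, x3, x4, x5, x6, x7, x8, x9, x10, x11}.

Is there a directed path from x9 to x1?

Explore from x9.
Distance 1: reach x6, x10.
Distance 2: reach x5.
The search from x9 is exhausted; no directed path reaches x1.

No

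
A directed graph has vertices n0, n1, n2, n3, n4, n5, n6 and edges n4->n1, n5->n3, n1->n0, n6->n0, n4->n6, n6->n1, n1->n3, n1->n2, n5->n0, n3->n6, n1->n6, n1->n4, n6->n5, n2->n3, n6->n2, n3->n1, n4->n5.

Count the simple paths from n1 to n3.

7

n1→n2→n3
n1→n3
n1→n4→n5→n3
n1→n4→n6→n2→n3
n1→n4→n6→n5→n3
n1→n6→n2→n3
n1→n6→n5→n3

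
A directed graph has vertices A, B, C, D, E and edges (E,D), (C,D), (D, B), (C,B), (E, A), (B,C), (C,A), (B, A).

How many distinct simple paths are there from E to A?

3

E→A
E→D→B→A
E→D→B→C→A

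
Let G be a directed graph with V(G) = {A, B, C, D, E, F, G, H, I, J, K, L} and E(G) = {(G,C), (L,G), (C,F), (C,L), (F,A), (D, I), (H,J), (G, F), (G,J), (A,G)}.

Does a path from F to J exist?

Explore from F.
Distance 1: reach A.
Distance 2: reach G.
Distance 3: reach C, J.
Found J.

Yes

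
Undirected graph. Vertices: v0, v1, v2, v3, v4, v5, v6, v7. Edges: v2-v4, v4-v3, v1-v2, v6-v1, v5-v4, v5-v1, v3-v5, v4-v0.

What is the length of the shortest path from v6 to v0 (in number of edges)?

4

Distance 0: v6.
Distance 1: v1.
Distance 2: v2, v5.
Distance 3: v3, v4.
Distance 4: v0 — contains v0.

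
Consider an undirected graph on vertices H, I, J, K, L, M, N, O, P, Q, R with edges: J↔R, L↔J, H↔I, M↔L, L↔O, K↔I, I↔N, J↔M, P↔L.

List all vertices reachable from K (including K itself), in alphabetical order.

H, I, K, N

Start at K.
Its neighbours: I.
Then their neighbours: H, N.
Nothing further is reachable.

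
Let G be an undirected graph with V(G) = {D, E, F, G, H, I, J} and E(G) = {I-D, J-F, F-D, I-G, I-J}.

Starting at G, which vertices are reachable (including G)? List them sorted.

D, F, G, I, J

Start at G.
Its neighbours: I.
Then their neighbours: D, J.
Then next layer: F.
Nothing further is reachable.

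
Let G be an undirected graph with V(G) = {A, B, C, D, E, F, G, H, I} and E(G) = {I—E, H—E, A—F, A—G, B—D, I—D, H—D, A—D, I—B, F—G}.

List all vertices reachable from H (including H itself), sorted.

Start at H.
Its neighbours: D, E.
Then their neighbours: A, B, I.
Then next layer: F, G.
Nothing further is reachable.

A, B, D, E, F, G, H, I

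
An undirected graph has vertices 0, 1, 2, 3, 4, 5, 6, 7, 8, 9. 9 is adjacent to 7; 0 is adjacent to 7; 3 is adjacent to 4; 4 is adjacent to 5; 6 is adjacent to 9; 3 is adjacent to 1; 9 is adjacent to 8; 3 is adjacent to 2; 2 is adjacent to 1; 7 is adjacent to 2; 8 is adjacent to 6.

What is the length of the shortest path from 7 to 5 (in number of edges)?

4

Distance 0: 7.
Distance 1: 0, 2, 9.
Distance 2: 1, 3, 6, 8.
Distance 3: 4.
Distance 4: 5 — contains 5.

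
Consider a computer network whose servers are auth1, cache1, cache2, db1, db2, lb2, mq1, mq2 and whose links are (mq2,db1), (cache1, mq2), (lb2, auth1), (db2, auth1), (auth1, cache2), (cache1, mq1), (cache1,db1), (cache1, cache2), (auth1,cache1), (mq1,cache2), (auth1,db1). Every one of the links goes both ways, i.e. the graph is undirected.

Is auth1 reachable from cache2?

Explore from cache2.
Distance 1: reach auth1, cache1, mq1.
Found auth1.

Yes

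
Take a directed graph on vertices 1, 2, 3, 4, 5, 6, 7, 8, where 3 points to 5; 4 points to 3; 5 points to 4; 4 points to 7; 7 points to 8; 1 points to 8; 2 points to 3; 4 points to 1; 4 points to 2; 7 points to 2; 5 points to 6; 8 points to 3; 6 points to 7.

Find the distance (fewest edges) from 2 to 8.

Distance 0: 2.
Distance 1: 3.
Distance 2: 5.
Distance 3: 4, 6.
Distance 4: 1, 7.
Distance 5: 8 — contains 8.

5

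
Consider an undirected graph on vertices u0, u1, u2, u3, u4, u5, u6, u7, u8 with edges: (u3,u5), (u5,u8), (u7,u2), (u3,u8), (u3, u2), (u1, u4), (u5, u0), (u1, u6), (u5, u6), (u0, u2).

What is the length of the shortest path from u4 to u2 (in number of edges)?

5

Distance 0: u4.
Distance 1: u1.
Distance 2: u6.
Distance 3: u5.
Distance 4: u0, u3, u8.
Distance 5: u2 — contains u2.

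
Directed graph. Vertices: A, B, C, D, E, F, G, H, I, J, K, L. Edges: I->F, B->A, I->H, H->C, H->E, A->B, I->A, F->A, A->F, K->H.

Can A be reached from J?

J has no outgoing edges, so nothing is reachable from it.

No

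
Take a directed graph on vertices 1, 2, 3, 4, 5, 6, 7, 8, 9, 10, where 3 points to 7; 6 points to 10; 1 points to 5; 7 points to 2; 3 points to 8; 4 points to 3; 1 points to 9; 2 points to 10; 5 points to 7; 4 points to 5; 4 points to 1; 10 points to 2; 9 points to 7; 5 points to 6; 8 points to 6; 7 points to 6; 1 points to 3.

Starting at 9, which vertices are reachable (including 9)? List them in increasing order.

Start at 9.
Its neighbours: 7.
Then their neighbours: 2, 6.
Then next layer: 10.
Nothing further is reachable.

2, 6, 7, 9, 10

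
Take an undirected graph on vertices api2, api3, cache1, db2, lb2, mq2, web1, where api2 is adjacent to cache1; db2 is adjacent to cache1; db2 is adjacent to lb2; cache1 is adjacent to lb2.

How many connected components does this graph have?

4

From api2: component {api2, cache1, db2, lb2}.
From api3: component {api3}.
From mq2: component {mq2}.
From web1: component {web1}.
That's 4 components.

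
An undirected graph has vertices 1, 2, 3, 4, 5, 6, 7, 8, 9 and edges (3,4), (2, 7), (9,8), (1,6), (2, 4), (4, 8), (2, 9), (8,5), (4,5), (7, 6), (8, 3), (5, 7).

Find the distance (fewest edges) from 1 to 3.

5

Distance 0: 1.
Distance 1: 6.
Distance 2: 7.
Distance 3: 2, 5.
Distance 4: 4, 8, 9.
Distance 5: 3 — contains 3.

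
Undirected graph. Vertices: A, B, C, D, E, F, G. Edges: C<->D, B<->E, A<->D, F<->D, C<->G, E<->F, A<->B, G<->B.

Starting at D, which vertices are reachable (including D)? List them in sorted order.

Start at D.
Its neighbours: A, C, F.
Then their neighbours: B, E, G.
Every vertex is now reached.

A, B, C, D, E, F, G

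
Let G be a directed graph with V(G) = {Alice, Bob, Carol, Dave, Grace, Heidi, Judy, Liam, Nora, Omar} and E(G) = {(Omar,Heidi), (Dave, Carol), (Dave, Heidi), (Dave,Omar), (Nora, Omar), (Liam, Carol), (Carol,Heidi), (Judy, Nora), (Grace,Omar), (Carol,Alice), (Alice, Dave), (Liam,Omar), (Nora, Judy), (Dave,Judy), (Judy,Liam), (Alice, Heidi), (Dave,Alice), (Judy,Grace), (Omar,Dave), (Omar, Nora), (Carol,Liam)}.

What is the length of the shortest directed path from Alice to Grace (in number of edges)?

Distance 0: Alice.
Distance 1: Dave, Heidi.
Distance 2: Carol, Judy, Omar.
Distance 3: Grace, Liam, Nora — contains Grace.

3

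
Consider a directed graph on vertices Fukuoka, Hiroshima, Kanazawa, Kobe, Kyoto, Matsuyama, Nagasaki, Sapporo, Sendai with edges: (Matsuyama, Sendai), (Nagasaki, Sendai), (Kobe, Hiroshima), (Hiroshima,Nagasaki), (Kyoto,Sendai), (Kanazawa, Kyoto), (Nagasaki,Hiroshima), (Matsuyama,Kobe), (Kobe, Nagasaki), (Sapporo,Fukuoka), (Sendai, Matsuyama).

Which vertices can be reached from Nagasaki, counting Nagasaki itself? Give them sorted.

Start at Nagasaki.
Its neighbours: Hiroshima, Sendai.
Then their neighbours: Matsuyama.
Then next layer: Kobe.
Nothing further is reachable.

Hiroshima, Kobe, Matsuyama, Nagasaki, Sendai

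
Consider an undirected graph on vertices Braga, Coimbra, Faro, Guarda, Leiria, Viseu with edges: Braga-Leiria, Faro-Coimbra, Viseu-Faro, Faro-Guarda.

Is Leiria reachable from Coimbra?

No

Explore from Coimbra.
Distance 1: reach Faro.
Distance 2: reach Guarda, Viseu.
The search is exhausted without reaching Leiria; it lies in a different component.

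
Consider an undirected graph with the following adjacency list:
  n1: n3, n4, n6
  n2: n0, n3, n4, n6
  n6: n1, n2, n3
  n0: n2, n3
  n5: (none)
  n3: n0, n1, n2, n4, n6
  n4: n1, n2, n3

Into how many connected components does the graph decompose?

From n0: component {n0, n1, n2, n3, n4, n6}.
From n5: component {n5}.
That's 2 components.

2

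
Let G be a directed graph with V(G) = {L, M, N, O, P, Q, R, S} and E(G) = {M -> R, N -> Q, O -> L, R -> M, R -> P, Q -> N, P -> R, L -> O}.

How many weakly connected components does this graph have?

4

From L: component {L, O}.
From M: component {M, P, R}.
From N: component {N, Q}.
From S: component {S}.
That's 4 components.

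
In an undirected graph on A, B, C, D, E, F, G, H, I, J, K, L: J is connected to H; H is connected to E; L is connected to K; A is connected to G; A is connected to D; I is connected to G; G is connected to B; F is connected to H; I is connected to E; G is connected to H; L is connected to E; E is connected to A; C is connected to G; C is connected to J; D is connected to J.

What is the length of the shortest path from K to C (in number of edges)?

Distance 0: K.
Distance 1: L.
Distance 2: E.
Distance 3: A, H, I.
Distance 4: D, F, G, J.
Distance 5: B, C — contains C.

5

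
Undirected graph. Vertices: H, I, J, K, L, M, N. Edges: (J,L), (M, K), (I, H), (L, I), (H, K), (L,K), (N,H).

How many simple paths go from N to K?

N–H–I–L–K
N–H–K

2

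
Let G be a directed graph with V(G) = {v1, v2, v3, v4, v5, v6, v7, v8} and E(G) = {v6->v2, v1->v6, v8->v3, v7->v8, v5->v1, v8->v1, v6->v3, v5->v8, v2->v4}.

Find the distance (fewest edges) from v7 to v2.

4

Distance 0: v7.
Distance 1: v8.
Distance 2: v1, v3.
Distance 3: v6.
Distance 4: v2 — contains v2.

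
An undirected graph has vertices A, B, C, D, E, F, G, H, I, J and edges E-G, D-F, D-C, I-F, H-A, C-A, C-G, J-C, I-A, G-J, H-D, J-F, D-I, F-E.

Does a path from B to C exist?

B has no edges, so nothing is reachable from it.

No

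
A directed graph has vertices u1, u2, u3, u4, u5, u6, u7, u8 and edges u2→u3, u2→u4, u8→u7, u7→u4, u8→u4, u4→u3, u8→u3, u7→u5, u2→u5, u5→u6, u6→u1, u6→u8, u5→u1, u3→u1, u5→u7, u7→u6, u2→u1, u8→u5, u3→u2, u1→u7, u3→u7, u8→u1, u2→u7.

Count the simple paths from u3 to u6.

11

u3→u1→u7→u5→u6
u3→u1→u7→u6
u3→u2→u1→u7→u5→u6
u3→u2→u1→u7→u6
u3→u2→u5→u1→u7→u6
u3→u2→u5→u6
u3→u2→u5→u7→u6
u3→u2→u7→u5→u6
u3→u2→u7→u6
u3→u7→u5→u6
u3→u7→u6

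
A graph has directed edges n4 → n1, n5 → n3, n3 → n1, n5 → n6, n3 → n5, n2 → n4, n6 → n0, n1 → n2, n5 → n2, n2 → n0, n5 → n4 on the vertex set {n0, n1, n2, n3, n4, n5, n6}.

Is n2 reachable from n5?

Explore from n5.
Distance 1: reach n2, n3, n4, n6.
Found n2.

Yes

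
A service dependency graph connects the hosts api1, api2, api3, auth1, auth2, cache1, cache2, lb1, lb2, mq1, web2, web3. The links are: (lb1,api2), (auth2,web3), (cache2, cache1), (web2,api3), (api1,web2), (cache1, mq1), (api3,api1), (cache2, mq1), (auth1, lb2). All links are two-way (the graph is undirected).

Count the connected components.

From api1: component {api1, api3, web2}.
From api2: component {api2, lb1}.
From auth1: component {auth1, lb2}.
From auth2: component {auth2, web3}.
From cache1: component {cache1, cache2, mq1}.
That's 5 components.

5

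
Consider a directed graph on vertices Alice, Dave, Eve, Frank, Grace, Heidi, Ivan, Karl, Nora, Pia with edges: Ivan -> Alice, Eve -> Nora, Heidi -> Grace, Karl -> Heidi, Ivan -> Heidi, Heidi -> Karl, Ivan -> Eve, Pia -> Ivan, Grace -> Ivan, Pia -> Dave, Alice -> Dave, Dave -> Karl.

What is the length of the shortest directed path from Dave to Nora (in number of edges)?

Distance 0: Dave.
Distance 1: Karl.
Distance 2: Heidi.
Distance 3: Grace.
Distance 4: Ivan.
Distance 5: Alice, Eve.
Distance 6: Nora — contains Nora.

6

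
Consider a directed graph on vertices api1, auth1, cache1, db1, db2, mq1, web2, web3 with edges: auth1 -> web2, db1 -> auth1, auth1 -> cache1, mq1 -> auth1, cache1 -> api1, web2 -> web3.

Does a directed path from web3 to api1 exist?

No

web3 has no outgoing edges, so nothing is reachable from it.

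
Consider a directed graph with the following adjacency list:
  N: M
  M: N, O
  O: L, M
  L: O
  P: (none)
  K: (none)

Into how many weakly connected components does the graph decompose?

From K: component {K}.
From L: component {L, M, N, O}.
From P: component {P}.
That's 3 components.

3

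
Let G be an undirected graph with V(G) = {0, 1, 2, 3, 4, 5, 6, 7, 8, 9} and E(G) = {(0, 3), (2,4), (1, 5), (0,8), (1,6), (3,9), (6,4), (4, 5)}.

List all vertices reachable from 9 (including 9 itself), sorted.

Start at 9.
Its neighbours: 3.
Then their neighbours: 0.
Then next layer: 8.
Nothing further is reachable.

0, 3, 8, 9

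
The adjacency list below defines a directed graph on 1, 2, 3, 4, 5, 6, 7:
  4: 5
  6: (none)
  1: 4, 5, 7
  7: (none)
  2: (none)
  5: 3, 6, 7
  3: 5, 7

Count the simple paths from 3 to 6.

3→5→6

1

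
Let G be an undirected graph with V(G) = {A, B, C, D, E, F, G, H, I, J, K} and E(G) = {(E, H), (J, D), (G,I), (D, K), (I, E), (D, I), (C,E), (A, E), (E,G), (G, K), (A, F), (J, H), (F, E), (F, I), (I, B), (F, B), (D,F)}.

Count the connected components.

1

From A: component {A, B, C, D, E, F, G, H, I, J, K}.
That's 1 component.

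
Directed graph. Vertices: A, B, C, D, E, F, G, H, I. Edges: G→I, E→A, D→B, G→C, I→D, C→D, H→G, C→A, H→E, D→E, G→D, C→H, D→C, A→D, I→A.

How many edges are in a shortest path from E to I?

Distance 0: E.
Distance 1: A.
Distance 2: D.
Distance 3: B, C.
Distance 4: H.
Distance 5: G.
Distance 6: I — contains I.

6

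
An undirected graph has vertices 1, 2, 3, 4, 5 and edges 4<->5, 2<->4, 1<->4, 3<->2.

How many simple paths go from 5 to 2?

1

5–4–2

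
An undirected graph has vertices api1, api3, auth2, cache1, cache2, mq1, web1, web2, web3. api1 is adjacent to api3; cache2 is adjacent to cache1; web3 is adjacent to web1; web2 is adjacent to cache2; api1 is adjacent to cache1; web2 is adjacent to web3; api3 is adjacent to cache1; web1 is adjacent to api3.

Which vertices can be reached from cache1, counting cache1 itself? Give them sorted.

api1, api3, cache1, cache2, web1, web2, web3

Start at cache1.
Its neighbours: api1, api3, cache2.
Then their neighbours: web1, web2.
Then next layer: web3.
Nothing further is reachable.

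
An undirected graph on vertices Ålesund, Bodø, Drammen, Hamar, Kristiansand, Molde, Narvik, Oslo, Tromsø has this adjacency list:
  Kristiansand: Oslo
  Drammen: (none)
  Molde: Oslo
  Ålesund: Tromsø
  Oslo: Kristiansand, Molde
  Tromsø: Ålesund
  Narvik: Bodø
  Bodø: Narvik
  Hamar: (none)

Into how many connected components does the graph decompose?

From Ålesund: component {Ålesund, Tromsø}.
From Bodø: component {Bodø, Narvik}.
From Drammen: component {Drammen}.
From Hamar: component {Hamar}.
From Kristiansand: component {Kristiansand, Molde, Oslo}.
That's 5 components.

5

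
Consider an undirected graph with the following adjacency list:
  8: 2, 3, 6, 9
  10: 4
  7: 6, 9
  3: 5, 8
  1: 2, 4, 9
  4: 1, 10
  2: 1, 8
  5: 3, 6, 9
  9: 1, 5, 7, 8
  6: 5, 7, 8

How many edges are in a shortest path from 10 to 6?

5

Distance 0: 10.
Distance 1: 4.
Distance 2: 1.
Distance 3: 2, 9.
Distance 4: 5, 7, 8.
Distance 5: 3, 6 — contains 6.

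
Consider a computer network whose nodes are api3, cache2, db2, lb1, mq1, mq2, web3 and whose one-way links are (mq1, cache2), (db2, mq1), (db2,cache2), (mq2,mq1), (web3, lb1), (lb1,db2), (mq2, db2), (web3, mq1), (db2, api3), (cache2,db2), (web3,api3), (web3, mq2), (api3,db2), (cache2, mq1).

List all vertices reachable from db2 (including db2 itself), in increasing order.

Start at db2.
Its neighbours: api3, cache2, mq1.
Nothing further is reachable.

api3, cache2, db2, mq1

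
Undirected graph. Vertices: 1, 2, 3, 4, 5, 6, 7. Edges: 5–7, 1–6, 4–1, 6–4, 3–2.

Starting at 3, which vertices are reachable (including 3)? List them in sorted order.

Start at 3.
Its neighbours: 2.
Nothing further is reachable.

2, 3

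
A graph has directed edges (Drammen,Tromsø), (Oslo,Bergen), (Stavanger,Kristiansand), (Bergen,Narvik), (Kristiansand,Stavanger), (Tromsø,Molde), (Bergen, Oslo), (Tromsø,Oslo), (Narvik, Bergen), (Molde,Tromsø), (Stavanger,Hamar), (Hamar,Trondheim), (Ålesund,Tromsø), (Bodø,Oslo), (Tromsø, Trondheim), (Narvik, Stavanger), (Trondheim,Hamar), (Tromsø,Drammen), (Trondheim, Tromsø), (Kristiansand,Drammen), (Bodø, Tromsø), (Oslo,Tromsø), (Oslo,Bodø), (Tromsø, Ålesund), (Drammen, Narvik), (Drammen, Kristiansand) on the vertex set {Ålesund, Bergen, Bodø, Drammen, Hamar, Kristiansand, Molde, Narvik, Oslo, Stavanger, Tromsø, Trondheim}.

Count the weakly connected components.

From Ålesund: component {Ålesund, Bergen, Bodø, Drammen, Hamar, Kristiansand, Molde, Narvik, Oslo, Stavanger, Tromsø, Trondheim}.
That's 1 component.

1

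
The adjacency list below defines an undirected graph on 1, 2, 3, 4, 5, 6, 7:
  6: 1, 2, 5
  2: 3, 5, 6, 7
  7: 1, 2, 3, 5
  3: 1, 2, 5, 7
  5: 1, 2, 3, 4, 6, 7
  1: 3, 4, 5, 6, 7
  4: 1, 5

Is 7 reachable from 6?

Explore from 6.
Distance 1: reach 1, 2, 5.
Distance 2: reach 3, 4, 7.
Found 7.

Yes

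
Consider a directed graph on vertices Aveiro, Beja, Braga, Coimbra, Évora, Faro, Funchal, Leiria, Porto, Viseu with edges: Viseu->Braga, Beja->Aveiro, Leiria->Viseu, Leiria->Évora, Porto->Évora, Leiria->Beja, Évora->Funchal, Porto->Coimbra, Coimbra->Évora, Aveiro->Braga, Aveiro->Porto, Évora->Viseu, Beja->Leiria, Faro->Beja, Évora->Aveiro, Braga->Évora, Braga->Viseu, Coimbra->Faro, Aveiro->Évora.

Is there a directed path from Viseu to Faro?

Yes

Explore from Viseu.
Distance 1: reach Braga.
Distance 2: reach Évora.
Distance 3: reach Aveiro, Funchal.
Distance 4: reach Porto.
Distance 5: reach Coimbra.
Distance 6: reach Faro.
Found Faro.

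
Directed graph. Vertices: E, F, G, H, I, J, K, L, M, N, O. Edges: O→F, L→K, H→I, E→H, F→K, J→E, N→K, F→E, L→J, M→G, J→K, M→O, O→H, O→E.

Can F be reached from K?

No

K has no outgoing edges, so nothing is reachable from it.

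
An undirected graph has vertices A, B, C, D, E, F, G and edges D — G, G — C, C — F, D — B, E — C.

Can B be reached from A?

A has no edges, so nothing is reachable from it.

No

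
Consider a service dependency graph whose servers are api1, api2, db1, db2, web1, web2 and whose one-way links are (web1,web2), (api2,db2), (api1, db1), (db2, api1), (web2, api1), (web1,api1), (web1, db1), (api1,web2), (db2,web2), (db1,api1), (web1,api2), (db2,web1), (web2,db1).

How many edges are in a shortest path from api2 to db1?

3

Distance 0: api2.
Distance 1: db2.
Distance 2: api1, web1, web2.
Distance 3: db1 — contains db1.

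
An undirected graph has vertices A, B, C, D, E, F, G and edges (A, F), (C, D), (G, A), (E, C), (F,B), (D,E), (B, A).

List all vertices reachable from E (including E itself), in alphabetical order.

C, D, E

Start at E.
Its neighbours: C, D.
Nothing further is reachable.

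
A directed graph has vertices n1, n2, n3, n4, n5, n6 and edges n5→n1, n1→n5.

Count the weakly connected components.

5

From n1: component {n1, n5}.
From n2: component {n2}.
From n3: component {n3}.
From n4: component {n4}.
From n6: component {n6}.
That's 5 components.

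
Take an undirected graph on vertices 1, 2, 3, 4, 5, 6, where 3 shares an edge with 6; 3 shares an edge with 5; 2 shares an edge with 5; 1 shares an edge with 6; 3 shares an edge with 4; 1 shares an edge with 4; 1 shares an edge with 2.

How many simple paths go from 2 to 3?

2–1–4–3
2–1–6–3
2–5–3

3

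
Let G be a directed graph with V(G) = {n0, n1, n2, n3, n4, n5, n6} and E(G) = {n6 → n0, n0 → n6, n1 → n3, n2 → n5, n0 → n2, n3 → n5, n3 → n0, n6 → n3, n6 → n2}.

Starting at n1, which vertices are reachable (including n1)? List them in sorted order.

n0, n1, n2, n3, n5, n6

Start at n1.
Its neighbours: n3.
Then their neighbours: n0, n5.
Then next layer: n2, n6.
Nothing further is reachable.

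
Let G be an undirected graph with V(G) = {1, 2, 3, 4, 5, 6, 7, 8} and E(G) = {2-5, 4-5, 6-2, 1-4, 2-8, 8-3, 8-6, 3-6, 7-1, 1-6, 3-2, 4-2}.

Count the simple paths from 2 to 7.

2–3–6–1–7
2–3–8–6–1–7
2–4–1–7
2–5–4–1–7
2–6–1–7
2–8–3–6–1–7
2–8–6–1–7

7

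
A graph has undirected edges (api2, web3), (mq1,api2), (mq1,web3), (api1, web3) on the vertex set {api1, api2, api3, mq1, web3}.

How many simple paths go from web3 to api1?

1

web3–api1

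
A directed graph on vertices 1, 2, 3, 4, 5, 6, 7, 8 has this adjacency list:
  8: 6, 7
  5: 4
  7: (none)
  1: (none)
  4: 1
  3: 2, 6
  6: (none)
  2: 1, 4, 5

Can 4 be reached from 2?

Yes

Explore from 2.
Distance 1: reach 1, 4, 5.
Found 4.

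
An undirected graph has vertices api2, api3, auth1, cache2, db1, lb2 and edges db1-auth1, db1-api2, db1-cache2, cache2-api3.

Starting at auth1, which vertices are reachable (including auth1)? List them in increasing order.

Start at auth1.
Its neighbours: db1.
Then their neighbours: api2, cache2.
Then next layer: api3.
Nothing further is reachable.

api2, api3, auth1, cache2, db1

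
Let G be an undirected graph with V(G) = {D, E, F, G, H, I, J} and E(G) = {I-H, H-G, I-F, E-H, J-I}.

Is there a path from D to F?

No

D has no edges, so nothing is reachable from it.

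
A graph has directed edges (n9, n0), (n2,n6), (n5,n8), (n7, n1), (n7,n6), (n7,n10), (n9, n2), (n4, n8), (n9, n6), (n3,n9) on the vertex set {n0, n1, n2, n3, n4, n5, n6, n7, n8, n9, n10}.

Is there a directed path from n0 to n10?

No

n0 has no outgoing edges, so nothing is reachable from it.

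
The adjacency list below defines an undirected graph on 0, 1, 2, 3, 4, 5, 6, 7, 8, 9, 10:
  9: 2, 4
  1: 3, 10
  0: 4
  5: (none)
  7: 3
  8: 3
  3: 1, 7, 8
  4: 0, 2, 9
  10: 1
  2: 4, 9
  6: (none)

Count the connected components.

4

From 0: component {0, 2, 4, 9}.
From 1: component {1, 3, 7, 8, 10}.
From 5: component {5}.
From 6: component {6}.
That's 4 components.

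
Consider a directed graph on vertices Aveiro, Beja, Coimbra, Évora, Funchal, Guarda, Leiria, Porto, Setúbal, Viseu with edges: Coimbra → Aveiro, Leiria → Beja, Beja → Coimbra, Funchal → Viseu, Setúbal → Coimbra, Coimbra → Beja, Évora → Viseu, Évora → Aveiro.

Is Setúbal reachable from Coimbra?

Explore from Coimbra.
Distance 1: reach Aveiro, Beja.
The search from Coimbra is exhausted; no directed path reaches Setúbal.

No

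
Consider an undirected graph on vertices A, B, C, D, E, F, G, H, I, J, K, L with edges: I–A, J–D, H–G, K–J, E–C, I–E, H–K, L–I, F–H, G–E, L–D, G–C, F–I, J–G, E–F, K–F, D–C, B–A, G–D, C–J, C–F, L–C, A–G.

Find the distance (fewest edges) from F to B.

Distance 0: F.
Distance 1: C, E, H, I, K.
Distance 2: A, D, G, J, L.
Distance 3: B — contains B.

3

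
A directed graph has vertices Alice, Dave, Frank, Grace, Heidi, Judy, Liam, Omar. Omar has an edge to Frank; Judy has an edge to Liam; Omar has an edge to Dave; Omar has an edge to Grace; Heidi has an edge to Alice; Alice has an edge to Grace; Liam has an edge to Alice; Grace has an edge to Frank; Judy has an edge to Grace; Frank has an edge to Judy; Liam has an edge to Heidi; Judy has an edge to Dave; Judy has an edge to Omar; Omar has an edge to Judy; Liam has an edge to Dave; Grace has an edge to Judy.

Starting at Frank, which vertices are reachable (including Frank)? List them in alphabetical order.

Alice, Dave, Frank, Grace, Heidi, Judy, Liam, Omar

Start at Frank.
Its neighbours: Judy.
Then their neighbours: Dave, Grace, Liam, Omar.
Then next layer: Alice, Heidi.
Every vertex is now reached.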